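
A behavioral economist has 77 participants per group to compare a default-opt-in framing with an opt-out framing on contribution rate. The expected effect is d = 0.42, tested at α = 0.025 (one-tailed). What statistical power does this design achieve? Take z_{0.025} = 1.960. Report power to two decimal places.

power ≈ 0.74

For two equal groups, power = Φ(d·√(n/2) − z_{α}).
d·√(n/2) = 0.42 × √(77/2) = 0.42 × 6.205 = 2.606.
z_β = 2.606 − 1.960 = 0.646.
Power = Φ(0.646) = 0.741.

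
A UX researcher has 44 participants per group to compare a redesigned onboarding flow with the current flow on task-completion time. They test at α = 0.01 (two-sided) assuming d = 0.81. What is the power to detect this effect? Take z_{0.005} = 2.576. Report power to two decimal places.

For two equal groups, power = Φ(d·√(n/2) − z_{α/2}).
d·√(n/2) = 0.81 × √(44/2) = 0.81 × 4.690 = 3.799.
z_β = 3.799 − 2.576 = 1.223.
Power = Φ(1.223) = 0.889.

power ≈ 0.89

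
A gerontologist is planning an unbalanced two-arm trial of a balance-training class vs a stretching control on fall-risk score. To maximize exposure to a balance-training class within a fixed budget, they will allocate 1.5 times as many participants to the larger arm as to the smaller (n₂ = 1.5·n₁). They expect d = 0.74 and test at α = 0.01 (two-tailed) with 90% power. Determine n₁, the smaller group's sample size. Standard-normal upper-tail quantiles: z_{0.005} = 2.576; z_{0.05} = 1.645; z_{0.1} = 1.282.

With allocation ratio k = n₂/n₁ = 1.5, Var(x̄₁−x̄₂) = σ²(1/n₁ + 1/(k·n₁)) = σ²·(k+1)/(k·n₁).
So n₁ = (1 + 1/k)·((z_{α/2} + z_β)/d)² = 1.667 × (3.858/0.74)².
n₁ = 1.667 × 27.18 = 45.3.
Round up: n₁ = 46, giving n₂ = 1.5 × 46 = 69.

n₁ = 46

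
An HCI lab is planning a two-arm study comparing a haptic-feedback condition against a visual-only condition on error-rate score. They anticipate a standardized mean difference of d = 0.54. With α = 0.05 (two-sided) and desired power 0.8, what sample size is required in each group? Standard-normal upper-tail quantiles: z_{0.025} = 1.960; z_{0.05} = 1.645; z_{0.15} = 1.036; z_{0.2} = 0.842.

n = 54 per group

For two independent groups with equal n: n = 2·((z_{α/2} + z_β) / d)².
z_{α/2} + z_β = 1.960 + 0.842 = 2.802.
n = 2 × (2.802 / 0.54)² = 2 × 5.189² = 2 × 26.92 = 53.8.
Round up to the next whole participant.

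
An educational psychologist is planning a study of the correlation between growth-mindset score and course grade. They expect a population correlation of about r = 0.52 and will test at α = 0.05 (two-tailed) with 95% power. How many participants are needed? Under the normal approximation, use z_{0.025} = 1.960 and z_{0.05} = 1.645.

Fisher's z: C = ½·ln((1+r)/(1−r)) = ½·ln(3.1667) = 0.5763.
n = ((z_{α/2} + z_β)/C)² + 3.
(1.960 + 1.645) / 0.5763 = 3.605 / 0.5763 = 6.255.
n = 6.255² + 3 = 39.13 + 3 = 42.1.
Round up.

n = 43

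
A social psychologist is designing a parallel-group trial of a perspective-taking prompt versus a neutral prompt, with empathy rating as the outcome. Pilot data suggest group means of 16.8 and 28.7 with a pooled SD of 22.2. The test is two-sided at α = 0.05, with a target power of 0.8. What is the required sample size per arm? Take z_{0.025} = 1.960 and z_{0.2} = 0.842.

Cohen's d = |M₁ − M₂| / SD_pooled = |16.8 − 28.7| / 22.2 = 11.9 / 22.2 = 0.536.
For two independent groups with equal n: n = 2·((z_{α/2} + z_β) / d)².
z_{α/2} + z_β = 1.960 + 0.842 = 2.802.
n = 2 × (2.802 / 0.536)² = 2 × 5.228² = 2 × 27.33 = 54.7.
Round up to the next whole participant.

n = 55 per group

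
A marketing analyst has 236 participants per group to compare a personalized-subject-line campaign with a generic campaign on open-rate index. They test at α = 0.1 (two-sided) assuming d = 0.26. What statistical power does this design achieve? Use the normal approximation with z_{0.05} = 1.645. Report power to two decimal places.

power ≈ 0.88

For two equal groups, power = Φ(d·√(n/2) − z_{α/2}).
d·√(n/2) = 0.26 × √(236/2) = 0.26 × 10.863 = 2.824.
z_β = 2.824 − 1.645 = 1.179.
Power = Φ(1.179) = 0.881.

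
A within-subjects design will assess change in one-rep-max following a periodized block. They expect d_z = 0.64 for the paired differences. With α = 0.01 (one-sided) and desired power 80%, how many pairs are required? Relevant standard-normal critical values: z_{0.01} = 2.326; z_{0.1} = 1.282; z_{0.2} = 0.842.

For a paired (one-sample on differences) test: n = ((z_{α} + z_β) / d)².
z_{α} + z_β = 2.326 + 0.842 = 3.168.
n = (3.168 / 0.64)² = 4.950² = 24.50.
Round up.

n = 25 pairs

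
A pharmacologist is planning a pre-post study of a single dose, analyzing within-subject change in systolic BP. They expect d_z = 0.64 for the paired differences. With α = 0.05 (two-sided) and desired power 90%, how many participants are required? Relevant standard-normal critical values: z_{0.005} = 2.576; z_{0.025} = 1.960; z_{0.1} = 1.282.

n = 26 pairs

For a paired (one-sample on differences) test: n = ((z_{α/2} + z_β) / d)².
z_{α/2} + z_β = 1.960 + 1.282 = 3.242.
n = (3.242 / 0.64)² = 5.066² = 25.66.
Round up.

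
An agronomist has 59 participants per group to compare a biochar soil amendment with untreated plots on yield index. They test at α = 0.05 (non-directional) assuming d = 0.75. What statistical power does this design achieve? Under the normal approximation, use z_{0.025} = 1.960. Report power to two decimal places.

For two equal groups, power = Φ(d·√(n/2) − z_{α/2}).
d·√(n/2) = 0.75 × √(59/2) = 0.75 × 5.431 = 4.074.
z_β = 4.074 − 1.960 = 2.114.
Power = Φ(2.114) = 0.983.

power ≈ 0.98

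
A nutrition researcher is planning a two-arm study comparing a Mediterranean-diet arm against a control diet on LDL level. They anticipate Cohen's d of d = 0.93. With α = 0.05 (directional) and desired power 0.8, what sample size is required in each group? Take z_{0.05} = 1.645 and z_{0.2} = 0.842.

For two independent groups with equal n: n = 2·((z_{α} + z_β) / d)².
z_{α} + z_β = 1.645 + 0.842 = 2.487.
n = 2 × (2.487 / 0.93)² = 2 × 2.674² = 2 × 7.15 = 14.3.
Round up to the next whole participant.

n = 15 per group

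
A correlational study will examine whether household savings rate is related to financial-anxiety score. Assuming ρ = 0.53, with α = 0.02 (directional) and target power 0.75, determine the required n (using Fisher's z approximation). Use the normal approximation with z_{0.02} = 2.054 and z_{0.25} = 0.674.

Fisher's z: C = ½·ln((1+r)/(1−r)) = ½·ln(3.2553) = 0.5901.
n = ((z_{α} + z_β)/C)² + 3.
(2.054 + 0.674) / 0.5901 = 2.728 / 0.5901 = 4.623.
n = 4.623² + 3 = 21.37 + 3 = 24.4.
Round up.

n = 25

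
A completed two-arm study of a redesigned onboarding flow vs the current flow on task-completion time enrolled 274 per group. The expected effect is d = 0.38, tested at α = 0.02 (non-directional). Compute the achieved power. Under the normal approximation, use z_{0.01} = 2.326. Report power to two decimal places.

For two equal groups, power = Φ(d·√(n/2) − z_{α/2}).
d·√(n/2) = 0.38 × √(274/2) = 0.38 × 11.705 = 4.448.
z_β = 4.448 − 2.326 = 2.122.
Power = Φ(2.122) = 0.983.

power ≈ 0.98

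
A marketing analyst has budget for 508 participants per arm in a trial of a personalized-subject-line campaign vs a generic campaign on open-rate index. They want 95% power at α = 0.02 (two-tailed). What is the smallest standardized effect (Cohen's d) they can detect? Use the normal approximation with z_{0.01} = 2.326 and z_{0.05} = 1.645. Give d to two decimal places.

d_min ≈ 0.25

For two independent groups of n = 508 each: d_min = (z_{α/2} + z_β)·√(2/n).
z-sum = 2.326 + 1.645 = 3.971.
d_min = 3.971 × √(2/508) = 3.971 × 0.0627 = 0.249.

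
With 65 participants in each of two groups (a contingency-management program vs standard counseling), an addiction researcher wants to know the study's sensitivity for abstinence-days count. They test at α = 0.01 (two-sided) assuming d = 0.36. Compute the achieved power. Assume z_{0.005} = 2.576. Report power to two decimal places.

For two equal groups, power = Φ(d·√(n/2) − z_{α/2}).
d·√(n/2) = 0.36 × √(65/2) = 0.36 × 5.701 = 2.052.
z_β = 2.052 − 2.576 = -0.524.
Power = Φ(-0.524) = 0.300.

power ≈ 0.30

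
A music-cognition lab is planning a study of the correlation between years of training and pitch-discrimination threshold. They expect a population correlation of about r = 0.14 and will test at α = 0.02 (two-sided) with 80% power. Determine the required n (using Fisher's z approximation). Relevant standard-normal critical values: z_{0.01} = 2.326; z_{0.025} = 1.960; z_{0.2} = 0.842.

Fisher's z: C = ½·ln((1+r)/(1−r)) = ½·ln(1.3256) = 0.1409.
n = ((z_{α/2} + z_β)/C)² + 3.
(2.326 + 0.842) / 0.1409 = 3.168 / 0.1409 = 22.484.
n = 22.484² + 3 = 505.53 + 3 = 508.5.
Round up.

n = 509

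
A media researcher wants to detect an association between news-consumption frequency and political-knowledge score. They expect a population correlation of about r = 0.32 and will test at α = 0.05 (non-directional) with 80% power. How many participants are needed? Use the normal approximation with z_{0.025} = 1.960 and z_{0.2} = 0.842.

Fisher's z: C = ½·ln((1+r)/(1−r)) = ½·ln(1.9412) = 0.3316.
n = ((z_{α/2} + z_β)/C)² + 3.
(1.960 + 0.842) / 0.3316 = 2.802 / 0.3316 = 8.450.
n = 8.450² + 3 = 71.40 + 3 = 74.4.
Round up.

n = 75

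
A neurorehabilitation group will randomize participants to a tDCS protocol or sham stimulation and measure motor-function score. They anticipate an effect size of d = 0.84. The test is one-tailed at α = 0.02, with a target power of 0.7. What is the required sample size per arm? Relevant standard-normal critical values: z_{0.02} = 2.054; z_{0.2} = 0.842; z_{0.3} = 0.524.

n = 19 per group

For two independent groups with equal n: n = 2·((z_{α} + z_β) / d)².
z_{α} + z_β = 2.054 + 0.524 = 2.578.
n = 2 × (2.578 / 0.84)² = 2 × 3.069² = 2 × 9.42 = 18.8.
Round up to the next whole participant.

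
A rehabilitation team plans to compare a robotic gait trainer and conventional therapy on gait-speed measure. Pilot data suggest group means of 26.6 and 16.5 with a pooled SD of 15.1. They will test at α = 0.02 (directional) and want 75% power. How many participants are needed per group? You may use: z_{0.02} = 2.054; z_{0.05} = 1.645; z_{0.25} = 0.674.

n = 34 per group

Cohen's d = |M₁ − M₂| / SD_pooled = |26.6 − 16.5| / 15.1 = 10.1 / 15.1 = 0.669.
For two independent groups with equal n: n = 2·((z_{α} + z_β) / d)².
z_{α} + z_β = 2.054 + 0.674 = 2.728.
n = 2 × (2.728 / 0.669)² = 2 × 4.078² = 2 × 16.63 = 33.3.
Round up to the next whole participant.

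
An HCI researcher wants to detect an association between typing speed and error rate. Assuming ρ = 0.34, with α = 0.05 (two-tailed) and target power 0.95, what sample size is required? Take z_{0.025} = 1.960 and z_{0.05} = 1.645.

Fisher's z: C = ½·ln((1+r)/(1−r)) = ½·ln(2.0303) = 0.3541.
n = ((z_{α/2} + z_β)/C)² + 3.
(1.960 + 1.645) / 0.3541 = 3.605 / 0.3541 = 10.181.
n = 10.181² + 3 = 103.65 + 3 = 106.6.
Round up.

n = 107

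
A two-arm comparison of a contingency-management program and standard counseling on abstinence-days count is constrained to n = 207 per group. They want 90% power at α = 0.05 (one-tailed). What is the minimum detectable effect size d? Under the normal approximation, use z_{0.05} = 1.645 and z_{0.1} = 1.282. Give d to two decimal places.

d_min ≈ 0.29

For two independent groups of n = 207 each: d_min = (z_{α} + z_β)·√(2/n).
z-sum = 1.645 + 1.282 = 2.927.
d_min = 2.927 × √(2/207) = 2.927 × 0.0983 = 0.288.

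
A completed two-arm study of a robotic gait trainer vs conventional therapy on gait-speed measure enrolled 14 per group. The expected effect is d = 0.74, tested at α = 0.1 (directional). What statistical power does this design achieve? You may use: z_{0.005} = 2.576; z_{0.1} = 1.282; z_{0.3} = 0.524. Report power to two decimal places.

power ≈ 0.75

For two equal groups, power = Φ(d·√(n/2) − z_{α}).
d·√(n/2) = 0.74 × √(14/2) = 0.74 × 2.646 = 1.958.
z_β = 1.958 − 1.282 = 0.676.
Power = Φ(0.676) = 0.750.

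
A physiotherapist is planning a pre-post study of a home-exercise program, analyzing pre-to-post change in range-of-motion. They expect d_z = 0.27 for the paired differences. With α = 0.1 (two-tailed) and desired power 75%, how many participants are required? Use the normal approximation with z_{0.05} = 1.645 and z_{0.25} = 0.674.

n = 74 pairs

For a paired (one-sample on differences) test: n = ((z_{α/2} + z_β) / d)².
z_{α/2} + z_β = 1.645 + 0.674 = 2.319.
n = (2.319 / 0.27)² = 8.589² = 73.77.
Round up.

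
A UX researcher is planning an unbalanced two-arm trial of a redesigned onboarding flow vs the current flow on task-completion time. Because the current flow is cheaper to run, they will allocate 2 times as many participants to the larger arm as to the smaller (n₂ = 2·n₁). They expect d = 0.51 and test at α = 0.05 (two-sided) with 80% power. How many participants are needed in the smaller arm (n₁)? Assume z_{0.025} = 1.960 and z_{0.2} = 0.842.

With allocation ratio k = n₂/n₁ = 2, Var(x̄₁−x̄₂) = σ²(1/n₁ + 1/(k·n₁)) = σ²·(k+1)/(k·n₁).
So n₁ = (1 + 1/k)·((z_{α/2} + z_β)/d)² = 1.500 × (2.802/0.51)².
n₁ = 1.500 × 30.19 = 45.3.
Round up: n₁ = 46, giving n₂ = 2 × 46 = 92.

n₁ = 46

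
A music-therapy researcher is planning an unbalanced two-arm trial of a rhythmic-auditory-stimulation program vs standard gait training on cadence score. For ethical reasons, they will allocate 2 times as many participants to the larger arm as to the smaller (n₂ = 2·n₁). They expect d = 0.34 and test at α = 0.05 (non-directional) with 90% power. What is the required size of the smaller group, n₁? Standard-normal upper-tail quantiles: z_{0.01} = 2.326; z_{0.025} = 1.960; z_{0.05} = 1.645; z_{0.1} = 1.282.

n₁ = 137

With allocation ratio k = n₂/n₁ = 2, Var(x̄₁−x̄₂) = σ²(1/n₁ + 1/(k·n₁)) = σ²·(k+1)/(k·n₁).
So n₁ = (1 + 1/k)·((z_{α/2} + z_β)/d)² = 1.500 × (3.242/0.34)².
n₁ = 1.500 × 90.92 = 136.4.
Round up: n₁ = 137, giving n₂ = 2 × 137 = 274.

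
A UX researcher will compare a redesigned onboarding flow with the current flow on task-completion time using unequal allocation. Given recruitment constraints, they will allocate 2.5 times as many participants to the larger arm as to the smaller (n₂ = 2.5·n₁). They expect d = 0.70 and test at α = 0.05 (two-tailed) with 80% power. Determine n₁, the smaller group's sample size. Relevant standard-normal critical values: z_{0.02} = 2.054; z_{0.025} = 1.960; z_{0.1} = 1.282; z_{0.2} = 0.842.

n₁ = 23

With allocation ratio k = n₂/n₁ = 2.5, Var(x̄₁−x̄₂) = σ²(1/n₁ + 1/(k·n₁)) = σ²·(k+1)/(k·n₁).
So n₁ = (1 + 1/k)·((z_{α/2} + z_β)/d)² = 1.400 × (2.802/0.70)².
n₁ = 1.400 × 16.02 = 22.4.
Round up: n₁ = 23, giving n₂ = ⌈2.5 × 23⌉ = ⌈57.5⌉ = 58.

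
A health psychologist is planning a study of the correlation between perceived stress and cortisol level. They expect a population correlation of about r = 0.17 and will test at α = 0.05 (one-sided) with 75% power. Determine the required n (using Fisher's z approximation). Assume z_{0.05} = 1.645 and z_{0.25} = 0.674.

Fisher's z: C = ½·ln((1+r)/(1−r)) = ½·ln(1.4096) = 0.1717.
n = ((z_{α} + z_β)/C)² + 3.
(1.645 + 0.674) / 0.1717 = 2.319 / 0.1717 = 13.506.
n = 13.506² + 3 = 182.42 + 3 = 185.4.
Round up.

n = 186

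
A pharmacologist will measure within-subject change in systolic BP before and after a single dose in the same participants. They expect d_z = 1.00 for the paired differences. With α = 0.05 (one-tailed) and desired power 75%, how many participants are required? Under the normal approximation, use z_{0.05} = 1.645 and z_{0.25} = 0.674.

n = 6 pairs

For a paired (one-sample on differences) test: n = ((z_{α} + z_β) / d)².
z_{α} + z_β = 1.645 + 0.674 = 2.319.
n = (2.319 / 1.00)² = 2.319² = 5.38.
Round up.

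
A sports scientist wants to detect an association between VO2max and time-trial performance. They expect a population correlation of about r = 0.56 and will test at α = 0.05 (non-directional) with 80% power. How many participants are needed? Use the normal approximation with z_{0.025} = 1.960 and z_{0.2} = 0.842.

n = 23

Fisher's z: C = ½·ln((1+r)/(1−r)) = ½·ln(3.5455) = 0.6328.
n = ((z_{α/2} + z_β)/C)² + 3.
(1.960 + 0.842) / 0.6328 = 2.802 / 0.6328 = 4.428.
n = 4.428² + 3 = 19.61 + 3 = 22.6.
Round up.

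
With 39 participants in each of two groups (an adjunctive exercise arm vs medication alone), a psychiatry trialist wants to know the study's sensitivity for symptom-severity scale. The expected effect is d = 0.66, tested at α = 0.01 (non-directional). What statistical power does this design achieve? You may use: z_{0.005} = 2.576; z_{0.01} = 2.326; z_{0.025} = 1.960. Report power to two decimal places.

For two equal groups, power = Φ(d·√(n/2) − z_{α/2}).
d·√(n/2) = 0.66 × √(39/2) = 0.66 × 4.416 = 2.914.
z_β = 2.914 − 2.576 = 0.338.
Power = Φ(0.338) = 0.632.

power ≈ 0.63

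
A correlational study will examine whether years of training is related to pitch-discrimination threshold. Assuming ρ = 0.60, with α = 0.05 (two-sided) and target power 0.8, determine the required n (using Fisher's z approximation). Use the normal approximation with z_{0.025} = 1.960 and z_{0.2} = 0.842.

n = 20

Fisher's z: C = ½·ln((1+r)/(1−r)) = ½·ln(4.0000) = 0.6931.
n = ((z_{α/2} + z_β)/C)² + 3.
(1.960 + 0.842) / 0.6931 = 2.802 / 0.6931 = 4.043.
n = 4.043² + 3 = 16.34 + 3 = 19.3.
Round up.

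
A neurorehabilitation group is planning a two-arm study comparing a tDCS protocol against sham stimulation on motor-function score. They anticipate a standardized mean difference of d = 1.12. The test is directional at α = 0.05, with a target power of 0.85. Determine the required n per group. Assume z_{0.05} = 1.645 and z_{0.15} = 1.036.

n = 12 per group

For two independent groups with equal n: n = 2·((z_{α} + z_β) / d)².
z_{α} + z_β = 1.645 + 1.036 = 2.681.
n = 2 × (2.681 / 1.12)² = 2 × 2.394² = 2 × 5.73 = 11.5.
Round up to the next whole participant.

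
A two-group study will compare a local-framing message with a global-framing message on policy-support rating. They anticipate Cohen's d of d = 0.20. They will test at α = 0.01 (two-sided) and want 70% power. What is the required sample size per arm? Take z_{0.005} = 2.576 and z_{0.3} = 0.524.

For two independent groups with equal n: n = 2·((z_{α/2} + z_β) / d)².
z_{α/2} + z_β = 2.576 + 0.524 = 3.100.
n = 2 × (3.100 / 0.20)² = 2 × 15.500² = 2 × 240.25 = 480.5.
Round up to the next whole participant.

n = 481 per group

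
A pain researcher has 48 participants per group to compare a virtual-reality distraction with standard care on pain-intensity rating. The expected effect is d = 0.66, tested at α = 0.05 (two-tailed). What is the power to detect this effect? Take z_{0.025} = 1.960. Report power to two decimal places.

power ≈ 0.90

For two equal groups, power = Φ(d·√(n/2) − z_{α/2}).
d·√(n/2) = 0.66 × √(48/2) = 0.66 × 4.899 = 3.233.
z_β = 3.233 − 1.960 = 1.273.
Power = Φ(1.273) = 0.899.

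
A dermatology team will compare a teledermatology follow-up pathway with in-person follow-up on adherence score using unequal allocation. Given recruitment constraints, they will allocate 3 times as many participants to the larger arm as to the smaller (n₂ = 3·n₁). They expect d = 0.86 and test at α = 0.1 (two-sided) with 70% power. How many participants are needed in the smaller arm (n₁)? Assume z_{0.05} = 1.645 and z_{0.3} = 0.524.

With allocation ratio k = n₂/n₁ = 3, Var(x̄₁−x̄₂) = σ²(1/n₁ + 1/(k·n₁)) = σ²·(k+1)/(k·n₁).
So n₁ = (1 + 1/k)·((z_{α/2} + z_β)/d)² = 1.333 × (2.169/0.86)².
n₁ = 1.333 × 6.36 = 8.5.
Round up: n₁ = 9, giving n₂ = 3 × 9 = 27.

n₁ = 9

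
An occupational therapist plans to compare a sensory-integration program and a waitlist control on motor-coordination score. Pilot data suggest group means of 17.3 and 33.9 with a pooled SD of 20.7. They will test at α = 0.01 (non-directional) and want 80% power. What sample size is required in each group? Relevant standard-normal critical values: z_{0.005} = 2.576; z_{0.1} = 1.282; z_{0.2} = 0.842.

Cohen's d = |M₁ − M₂| / SD_pooled = |17.3 − 33.9| / 20.7 = 16.6 / 20.7 = 0.802.
For two independent groups with equal n: n = 2·((z_{α/2} + z_β) / d)².
z_{α/2} + z_β = 2.576 + 0.842 = 3.418.
n = 2 × (3.418 / 0.802)² = 2 × 4.262² = 2 × 18.16 = 36.3.
Round up to the next whole participant.

n = 37 per group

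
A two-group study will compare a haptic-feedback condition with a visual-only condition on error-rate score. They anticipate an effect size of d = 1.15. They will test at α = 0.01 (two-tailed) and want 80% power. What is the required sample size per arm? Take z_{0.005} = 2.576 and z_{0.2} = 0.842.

For two independent groups with equal n: n = 2·((z_{α/2} + z_β) / d)².
z_{α/2} + z_β = 2.576 + 0.842 = 3.418.
n = 2 × (3.418 / 1.15)² = 2 × 2.972² = 2 × 8.83 = 17.7.
Round up to the next whole participant.

n = 18 per group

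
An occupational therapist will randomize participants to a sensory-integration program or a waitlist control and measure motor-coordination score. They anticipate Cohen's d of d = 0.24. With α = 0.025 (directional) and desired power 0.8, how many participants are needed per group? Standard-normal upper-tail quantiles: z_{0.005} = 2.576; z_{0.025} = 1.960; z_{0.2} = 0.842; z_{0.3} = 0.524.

n = 273 per group

For two independent groups with equal n: n = 2·((z_{α} + z_β) / d)².
z_{α} + z_β = 1.960 + 0.842 = 2.802.
n = 2 × (2.802 / 0.24)² = 2 × 11.675² = 2 × 136.31 = 272.6.
Round up to the next whole participant.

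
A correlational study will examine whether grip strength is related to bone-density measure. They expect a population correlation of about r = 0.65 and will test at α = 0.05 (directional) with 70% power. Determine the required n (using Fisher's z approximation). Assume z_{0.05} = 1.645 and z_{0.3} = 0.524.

n = 11

Fisher's z: C = ½·ln((1+r)/(1−r)) = ½·ln(4.7143) = 0.7753.
n = ((z_{α} + z_β)/C)² + 3.
(1.645 + 0.524) / 0.7753 = 2.169 / 0.7753 = 2.798.
n = 2.798² + 3 = 7.83 + 3 = 10.8.
Round up.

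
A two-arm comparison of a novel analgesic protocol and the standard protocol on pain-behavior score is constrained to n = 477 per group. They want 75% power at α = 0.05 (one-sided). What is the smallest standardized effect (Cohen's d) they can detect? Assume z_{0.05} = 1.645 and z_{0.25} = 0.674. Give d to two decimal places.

For two independent groups of n = 477 each: d_min = (z_{α} + z_β)·√(2/n).
z-sum = 1.645 + 0.674 = 2.319.
d_min = 2.319 × √(2/477) = 2.319 × 0.0648 = 0.150.

d_min ≈ 0.15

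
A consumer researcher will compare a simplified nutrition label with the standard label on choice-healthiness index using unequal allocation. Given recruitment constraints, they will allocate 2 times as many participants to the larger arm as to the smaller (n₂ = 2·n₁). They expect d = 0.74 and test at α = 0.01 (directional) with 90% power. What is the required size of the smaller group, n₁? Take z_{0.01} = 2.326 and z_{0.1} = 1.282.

With allocation ratio k = n₂/n₁ = 2, Var(x̄₁−x̄₂) = σ²(1/n₁ + 1/(k·n₁)) = σ²·(k+1)/(k·n₁).
So n₁ = (1 + 1/k)·((z_{α} + z_β)/d)² = 1.500 × (3.608/0.74)².
n₁ = 1.500 × 23.77 = 35.7.
Round up: n₁ = 36, giving n₂ = 2 × 36 = 72.

n₁ = 36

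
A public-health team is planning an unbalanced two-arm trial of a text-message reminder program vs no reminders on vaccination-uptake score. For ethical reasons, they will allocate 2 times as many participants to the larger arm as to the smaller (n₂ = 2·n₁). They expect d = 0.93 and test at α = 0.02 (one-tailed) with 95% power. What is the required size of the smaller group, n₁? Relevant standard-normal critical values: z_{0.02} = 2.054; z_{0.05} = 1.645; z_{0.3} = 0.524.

With allocation ratio k = n₂/n₁ = 2, Var(x̄₁−x̄₂) = σ²(1/n₁ + 1/(k·n₁)) = σ²·(k+1)/(k·n₁).
So n₁ = (1 + 1/k)·((z_{α} + z_β)/d)² = 1.500 × (3.699/0.93)².
n₁ = 1.500 × 15.82 = 23.7.
Round up: n₁ = 24, giving n₂ = 2 × 24 = 48.

n₁ = 24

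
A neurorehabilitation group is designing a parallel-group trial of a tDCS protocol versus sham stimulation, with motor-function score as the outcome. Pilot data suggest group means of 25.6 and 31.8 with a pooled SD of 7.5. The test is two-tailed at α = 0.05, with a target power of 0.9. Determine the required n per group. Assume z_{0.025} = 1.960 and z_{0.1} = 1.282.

n = 31 per group

Cohen's d = |M₁ − M₂| / SD_pooled = |25.6 − 31.8| / 7.5 = 6.2 / 7.5 = 0.827.
For two independent groups with equal n: n = 2·((z_{α/2} + z_β) / d)².
z_{α/2} + z_β = 1.960 + 1.282 = 3.242.
n = 2 × (3.242 / 0.827)² = 2 × 3.920² = 2 × 15.37 = 30.7.
Round up to the next whole participant.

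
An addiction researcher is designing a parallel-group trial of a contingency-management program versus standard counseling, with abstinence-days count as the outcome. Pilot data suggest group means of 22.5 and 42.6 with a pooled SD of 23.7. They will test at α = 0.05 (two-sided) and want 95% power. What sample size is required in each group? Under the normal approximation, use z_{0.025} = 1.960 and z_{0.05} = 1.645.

n = 37 per group

Cohen's d = |M₁ − M₂| / SD_pooled = |22.5 − 42.6| / 23.7 = 20.1 / 23.7 = 0.848.
For two independent groups with equal n: n = 2·((z_{α/2} + z_β) / d)².
z_{α/2} + z_β = 1.960 + 1.645 = 3.605.
n = 2 × (3.605 / 0.848)² = 2 × 4.251² = 2 × 18.07 = 36.1.
Round up to the next whole participant.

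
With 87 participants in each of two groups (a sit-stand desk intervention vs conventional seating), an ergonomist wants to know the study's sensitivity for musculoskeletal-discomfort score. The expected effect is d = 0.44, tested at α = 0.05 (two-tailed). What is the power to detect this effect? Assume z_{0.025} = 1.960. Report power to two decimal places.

For two equal groups, power = Φ(d·√(n/2) − z_{α/2}).
d·√(n/2) = 0.44 × √(87/2) = 0.44 × 6.595 = 2.902.
z_β = 2.902 − 1.960 = 0.942.
Power = Φ(0.942) = 0.827.

power ≈ 0.83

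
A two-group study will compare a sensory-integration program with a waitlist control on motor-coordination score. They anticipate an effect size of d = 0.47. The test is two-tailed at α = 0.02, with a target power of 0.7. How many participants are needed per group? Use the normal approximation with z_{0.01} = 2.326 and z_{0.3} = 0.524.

n = 74 per group

For two independent groups with equal n: n = 2·((z_{α/2} + z_β) / d)².
z_{α/2} + z_β = 2.326 + 0.524 = 2.850.
n = 2 × (2.850 / 0.47)² = 2 × 6.064² = 2 × 36.77 = 73.5.
Round up to the next whole participant.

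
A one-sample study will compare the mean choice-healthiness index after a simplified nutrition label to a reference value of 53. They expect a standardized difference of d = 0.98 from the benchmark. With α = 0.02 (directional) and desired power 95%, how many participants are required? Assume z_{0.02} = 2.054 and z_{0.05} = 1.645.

n = 15

For a one-sample test: n = ((z_{α} + z_β) / d)².
z_{α} + z_β = 2.054 + 1.645 = 3.699.
n = (3.699 / 0.98)² = 3.774² = 14.25.
Round up.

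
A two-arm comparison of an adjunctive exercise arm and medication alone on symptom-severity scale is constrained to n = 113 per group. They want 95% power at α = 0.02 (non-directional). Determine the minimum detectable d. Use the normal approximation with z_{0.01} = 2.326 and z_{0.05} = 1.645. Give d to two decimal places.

d_min ≈ 0.53

For two independent groups of n = 113 each: d_min = (z_{α/2} + z_β)·√(2/n).
z-sum = 2.326 + 1.645 = 3.971.
d_min = 3.971 × √(2/113) = 3.971 × 0.1330 = 0.528.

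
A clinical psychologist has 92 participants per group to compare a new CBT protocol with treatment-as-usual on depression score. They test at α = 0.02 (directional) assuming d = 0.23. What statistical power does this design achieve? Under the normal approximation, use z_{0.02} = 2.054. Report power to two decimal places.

For two equal groups, power = Φ(d·√(n/2) − z_{α}).
d·√(n/2) = 0.23 × √(92/2) = 0.23 × 6.782 = 1.560.
z_β = 1.560 − 2.054 = -0.494.
Power = Φ(-0.494) = 0.311.

power ≈ 0.31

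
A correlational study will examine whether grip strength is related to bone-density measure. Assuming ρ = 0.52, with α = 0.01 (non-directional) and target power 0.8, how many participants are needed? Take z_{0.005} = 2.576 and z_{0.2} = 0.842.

n = 39

Fisher's z: C = ½·ln((1+r)/(1−r)) = ½·ln(3.1667) = 0.5763.
n = ((z_{α/2} + z_β)/C)² + 3.
(2.576 + 0.842) / 0.5763 = 3.418 / 0.5763 = 5.931.
n = 5.931² + 3 = 35.18 + 3 = 38.2.
Round up.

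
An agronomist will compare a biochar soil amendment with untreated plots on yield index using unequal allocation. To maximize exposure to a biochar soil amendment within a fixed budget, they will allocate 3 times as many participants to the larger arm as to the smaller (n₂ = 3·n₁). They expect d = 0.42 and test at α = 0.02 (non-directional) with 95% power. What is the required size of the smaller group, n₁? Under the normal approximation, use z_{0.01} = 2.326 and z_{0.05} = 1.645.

n₁ = 120

With allocation ratio k = n₂/n₁ = 3, Var(x̄₁−x̄₂) = σ²(1/n₁ + 1/(k·n₁)) = σ²·(k+1)/(k·n₁).
So n₁ = (1 + 1/k)·((z_{α/2} + z_β)/d)² = 1.333 × (3.971/0.42)².
n₁ = 1.333 × 89.39 = 119.2.
Round up: n₁ = 120, giving n₂ = 3 × 120 = 360.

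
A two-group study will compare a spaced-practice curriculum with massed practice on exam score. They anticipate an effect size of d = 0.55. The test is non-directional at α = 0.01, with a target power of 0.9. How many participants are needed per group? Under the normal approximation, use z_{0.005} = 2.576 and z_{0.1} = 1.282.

For two independent groups with equal n: n = 2·((z_{α/2} + z_β) / d)².
z_{α/2} + z_β = 2.576 + 1.282 = 3.858.
n = 2 × (3.858 / 0.55)² = 2 × 7.015² = 2 × 49.20 = 98.4.
Round up to the next whole participant.

n = 99 per group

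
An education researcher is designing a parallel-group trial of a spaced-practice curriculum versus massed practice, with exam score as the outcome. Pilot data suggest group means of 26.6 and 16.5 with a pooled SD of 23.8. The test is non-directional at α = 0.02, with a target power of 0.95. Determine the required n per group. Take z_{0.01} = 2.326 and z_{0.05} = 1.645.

Cohen's d = |M₁ − M₂| / SD_pooled = |26.6 − 16.5| / 23.8 = 10.1 / 23.8 = 0.424.
For two independent groups with equal n: n = 2·((z_{α/2} + z_β) / d)².
z_{α/2} + z_β = 2.326 + 1.645 = 3.971.
n = 2 × (3.971 / 0.424)² = 2 × 9.366² = 2 × 87.71 = 175.4.
Round up to the next whole participant.

n = 176 per group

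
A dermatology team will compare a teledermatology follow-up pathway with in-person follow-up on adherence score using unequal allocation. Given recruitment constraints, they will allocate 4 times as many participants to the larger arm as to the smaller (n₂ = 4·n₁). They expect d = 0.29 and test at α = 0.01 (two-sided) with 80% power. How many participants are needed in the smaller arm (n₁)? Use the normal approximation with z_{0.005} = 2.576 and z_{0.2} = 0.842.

n₁ = 174

With allocation ratio k = n₂/n₁ = 4, Var(x̄₁−x̄₂) = σ²(1/n₁ + 1/(k·n₁)) = σ²·(k+1)/(k·n₁).
So n₁ = (1 + 1/k)·((z_{α/2} + z_β)/d)² = 1.250 × (3.418/0.29)².
n₁ = 1.250 × 138.91 = 173.6.
Round up: n₁ = 174, giving n₂ = 4 × 174 = 696.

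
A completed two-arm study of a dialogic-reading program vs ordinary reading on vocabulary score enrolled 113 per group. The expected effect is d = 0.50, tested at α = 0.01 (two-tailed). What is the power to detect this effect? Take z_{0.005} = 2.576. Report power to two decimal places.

power ≈ 0.88

For two equal groups, power = Φ(d·√(n/2) − z_{α/2}).
d·√(n/2) = 0.50 × √(113/2) = 0.50 × 7.517 = 3.758.
z_β = 3.758 − 2.576 = 1.182.
Power = Φ(1.182) = 0.881.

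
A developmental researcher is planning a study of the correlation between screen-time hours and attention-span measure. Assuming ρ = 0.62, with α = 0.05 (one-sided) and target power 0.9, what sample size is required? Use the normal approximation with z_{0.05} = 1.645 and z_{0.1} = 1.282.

Fisher's z: C = ½·ln((1+r)/(1−r)) = ½·ln(4.2632) = 0.7250.
n = ((z_{α} + z_β)/C)² + 3.
(1.645 + 1.282) / 0.7250 = 2.927 / 0.7250 = 4.037.
n = 4.037² + 3 = 16.30 + 3 = 19.3.
Round up.

n = 20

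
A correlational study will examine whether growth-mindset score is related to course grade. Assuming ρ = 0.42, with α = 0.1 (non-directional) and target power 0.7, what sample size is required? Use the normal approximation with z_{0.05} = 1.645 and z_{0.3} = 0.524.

n = 27

Fisher's z: C = ½·ln((1+r)/(1−r)) = ½·ln(2.4483) = 0.4477.
n = ((z_{α/2} + z_β)/C)² + 3.
(1.645 + 0.524) / 0.4477 = 2.169 / 0.4477 = 4.845.
n = 4.845² + 3 = 23.47 + 3 = 26.5.
Round up.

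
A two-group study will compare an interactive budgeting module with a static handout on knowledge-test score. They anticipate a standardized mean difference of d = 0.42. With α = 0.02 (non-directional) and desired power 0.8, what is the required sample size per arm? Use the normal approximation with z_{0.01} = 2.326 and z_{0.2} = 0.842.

n = 114 per group

For two independent groups with equal n: n = 2·((z_{α/2} + z_β) / d)².
z_{α/2} + z_β = 2.326 + 0.842 = 3.168.
n = 2 × (3.168 / 0.42)² = 2 × 7.543² = 2 × 56.89 = 113.8.
Round up to the next whole participant.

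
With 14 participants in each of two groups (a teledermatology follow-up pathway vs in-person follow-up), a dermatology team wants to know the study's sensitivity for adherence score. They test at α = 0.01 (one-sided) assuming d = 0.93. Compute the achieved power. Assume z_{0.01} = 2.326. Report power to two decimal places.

For two equal groups, power = Φ(d·√(n/2) − z_{α}).
d·√(n/2) = 0.93 × √(14/2) = 0.93 × 2.646 = 2.461.
z_β = 2.461 − 2.326 = 0.135.
Power = Φ(0.135) = 0.554.

power ≈ 0.55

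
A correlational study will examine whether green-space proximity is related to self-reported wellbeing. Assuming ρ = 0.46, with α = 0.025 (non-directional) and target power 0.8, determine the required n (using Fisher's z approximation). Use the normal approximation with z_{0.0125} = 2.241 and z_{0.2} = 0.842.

Fisher's z: C = ½·ln((1+r)/(1−r)) = ½·ln(2.7037) = 0.4973.
n = ((z_{α/2} + z_β)/C)² + 3.
(2.241 + 0.842) / 0.4973 = 3.083 / 0.4973 = 6.199.
n = 6.199² + 3 = 38.43 + 3 = 41.4.
Round up.

n = 42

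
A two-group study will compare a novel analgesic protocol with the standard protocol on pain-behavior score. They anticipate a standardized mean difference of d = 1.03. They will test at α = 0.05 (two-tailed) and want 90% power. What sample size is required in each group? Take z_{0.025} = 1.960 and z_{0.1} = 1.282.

For two independent groups with equal n: n = 2·((z_{α/2} + z_β) / d)².
z_{α/2} + z_β = 1.960 + 1.282 = 3.242.
n = 2 × (3.242 / 1.03)² = 2 × 3.148² = 2 × 9.91 = 19.8.
Round up to the next whole participant.

n = 20 per group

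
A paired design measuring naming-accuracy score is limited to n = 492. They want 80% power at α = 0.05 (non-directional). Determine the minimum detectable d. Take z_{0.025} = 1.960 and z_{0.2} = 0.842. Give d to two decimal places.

For a single sample (or paired design) of n = 492: d_min = (z_{α/2} + z_β)/√n.
z-sum = 1.960 + 0.842 = 2.802.
d_min = 2.802 / √492 = 2.802 / 22.181 = 0.126.

d_min ≈ 0.13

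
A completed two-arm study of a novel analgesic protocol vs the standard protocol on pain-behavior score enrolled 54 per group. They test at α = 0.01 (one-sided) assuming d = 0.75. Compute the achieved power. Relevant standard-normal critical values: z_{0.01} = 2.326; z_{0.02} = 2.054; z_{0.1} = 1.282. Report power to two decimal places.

power ≈ 0.94

For two equal groups, power = Φ(d·√(n/2) − z_{α}).
d·√(n/2) = 0.75 × √(54/2) = 0.75 × 5.196 = 3.897.
z_β = 3.897 − 2.326 = 1.571.
Power = Φ(1.571) = 0.942.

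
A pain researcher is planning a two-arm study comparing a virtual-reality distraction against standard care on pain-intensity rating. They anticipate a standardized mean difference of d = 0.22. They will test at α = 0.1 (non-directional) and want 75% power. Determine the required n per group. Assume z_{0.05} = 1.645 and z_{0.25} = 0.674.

For two independent groups with equal n: n = 2·((z_{α/2} + z_β) / d)².
z_{α/2} + z_β = 1.645 + 0.674 = 2.319.
n = 2 × (2.319 / 0.22)² = 2 × 10.541² = 2 × 111.11 = 222.2.
Round up to the next whole participant.

n = 223 per group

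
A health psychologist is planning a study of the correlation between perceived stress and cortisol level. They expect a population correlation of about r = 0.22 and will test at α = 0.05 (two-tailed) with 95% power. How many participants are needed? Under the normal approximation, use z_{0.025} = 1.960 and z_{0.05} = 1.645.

Fisher's z: C = ½·ln((1+r)/(1−r)) = ½·ln(1.5641) = 0.2237.
n = ((z_{α/2} + z_β)/C)² + 3.
(1.960 + 1.645) / 0.2237 = 3.605 / 0.2237 = 16.115.
n = 16.115² + 3 = 259.70 + 3 = 262.7.
Round up.

n = 263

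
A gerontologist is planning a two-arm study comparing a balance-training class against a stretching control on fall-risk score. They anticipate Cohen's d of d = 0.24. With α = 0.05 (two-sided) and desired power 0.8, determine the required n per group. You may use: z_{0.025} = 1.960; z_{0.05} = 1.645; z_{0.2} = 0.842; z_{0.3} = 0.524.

For two independent groups with equal n: n = 2·((z_{α/2} + z_β) / d)².
z_{α/2} + z_β = 1.960 + 0.842 = 2.802.
n = 2 × (2.802 / 0.24)² = 2 × 11.675² = 2 × 136.31 = 272.6.
Round up to the next whole participant.

n = 273 per group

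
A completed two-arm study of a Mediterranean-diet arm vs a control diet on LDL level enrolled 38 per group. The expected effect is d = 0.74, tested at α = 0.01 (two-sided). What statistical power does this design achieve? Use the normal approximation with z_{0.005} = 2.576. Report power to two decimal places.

power ≈ 0.74

For two equal groups, power = Φ(d·√(n/2) − z_{α/2}).
d·√(n/2) = 0.74 × √(38/2) = 0.74 × 4.359 = 3.226.
z_β = 3.226 − 2.576 = 0.650.
Power = Φ(0.650) = 0.742.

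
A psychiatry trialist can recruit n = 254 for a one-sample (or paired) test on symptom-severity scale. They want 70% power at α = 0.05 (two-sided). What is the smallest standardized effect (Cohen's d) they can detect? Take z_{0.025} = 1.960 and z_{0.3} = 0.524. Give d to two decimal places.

d_min ≈ 0.16

For a single sample (or paired design) of n = 254: d_min = (z_{α/2} + z_β)/√n.
z-sum = 1.960 + 0.524 = 2.484.
d_min = 2.484 / √254 = 2.484 / 15.937 = 0.156.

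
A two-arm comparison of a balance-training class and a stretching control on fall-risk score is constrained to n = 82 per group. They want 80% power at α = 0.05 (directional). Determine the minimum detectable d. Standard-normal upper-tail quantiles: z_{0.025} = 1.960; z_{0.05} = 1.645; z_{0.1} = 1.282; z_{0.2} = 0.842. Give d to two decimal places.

d_min ≈ 0.39

For two independent groups of n = 82 each: d_min = (z_{α} + z_β)·√(2/n).
z-sum = 1.645 + 0.842 = 2.487.
d_min = 2.487 × √(2/82) = 2.487 × 0.1562 = 0.388.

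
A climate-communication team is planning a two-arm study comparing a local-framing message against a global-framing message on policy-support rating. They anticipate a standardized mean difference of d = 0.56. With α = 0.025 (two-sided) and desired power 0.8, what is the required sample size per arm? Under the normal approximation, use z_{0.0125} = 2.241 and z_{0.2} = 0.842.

For two independent groups with equal n: n = 2·((z_{α/2} + z_β) / d)².
z_{α/2} + z_β = 2.241 + 0.842 = 3.083.
n = 2 × (3.083 / 0.56)² = 2 × 5.505² = 2 × 30.31 = 60.6.
Round up to the next whole participant.

n = 61 per group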